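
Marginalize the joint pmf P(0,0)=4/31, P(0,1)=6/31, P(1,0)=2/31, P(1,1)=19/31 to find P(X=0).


P(X=0) = P(0,0)+P(0,1) = 4/31 + 6/31 = 10/31

10/31


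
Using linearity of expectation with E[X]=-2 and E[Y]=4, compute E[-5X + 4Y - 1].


E[-5X + 4Y - 1] = -5*E[X] + 4*E[Y] - 1
= (-5)*(-2) + (4)*(4) + (-1)
= 10 + 16 - 1 = 25

25


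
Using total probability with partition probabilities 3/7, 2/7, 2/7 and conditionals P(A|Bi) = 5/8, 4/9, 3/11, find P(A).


P(A) = P(A|B1)P(B1) + P(A|B2)P(B2) + P(A|B3)P(B3)
= 5/8*3/7 + 4/9*2/7 + 3/11*2/7
= 15/56 + 8/63 + 6/77 = 2621/5544

2621/5544


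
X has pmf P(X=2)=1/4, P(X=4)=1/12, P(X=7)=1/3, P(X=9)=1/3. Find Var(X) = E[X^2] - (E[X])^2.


E[X] = 37/6, E[X^2] = 137/3
Var(X) = E[X^2] - (E[X])^2 = 137/3 - (37/6)^2 = 275/36

275/36


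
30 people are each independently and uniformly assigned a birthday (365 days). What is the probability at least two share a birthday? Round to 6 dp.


P(all different) = prod((365-i)/365 for i=0..29) = 0.293684
P(at least one match) = 1 - 0.293684 = 0.706316

0.706316


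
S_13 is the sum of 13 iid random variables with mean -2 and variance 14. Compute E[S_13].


E[S_n] = n*E[X_1] = 13*-2 = -26

-26


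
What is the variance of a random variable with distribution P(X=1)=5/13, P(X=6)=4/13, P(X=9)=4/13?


E[X] = 5, E[X^2] = 473/13
Var(X) = E[X^2] - (E[X])^2 = 473/13 - (5)^2 = 148/13

148/13


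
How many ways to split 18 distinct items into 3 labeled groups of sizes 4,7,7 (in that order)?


18! = 6402373705728000
Denominator: 4!=24 * 7!=5040 * 7!=5040
Coefficient = 6402373705728000 / 609638400 = 10501920

10501920


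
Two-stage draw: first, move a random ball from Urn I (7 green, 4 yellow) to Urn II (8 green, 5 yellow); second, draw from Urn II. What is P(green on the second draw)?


P(transfer green) = 7/11; P(transfer yellow) = 4/11
If green transferred: Urn II has 9 green of 14, so P(green|green moved) = 9/14
If yellow transferred: Urn II has 8 green of 14, so P(green|yellow moved) = 4/7
By total probability: P(green) = 7/11*9/14 + 4/11*4/7 = 95/154

95/154


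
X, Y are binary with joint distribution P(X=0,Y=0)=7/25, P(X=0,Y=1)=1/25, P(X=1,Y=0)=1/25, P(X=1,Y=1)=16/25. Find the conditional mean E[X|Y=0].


P(Y=0) = 8/25
E[X|Y=0] = (0*7 + 1*1)/8 = 1/8

1/8


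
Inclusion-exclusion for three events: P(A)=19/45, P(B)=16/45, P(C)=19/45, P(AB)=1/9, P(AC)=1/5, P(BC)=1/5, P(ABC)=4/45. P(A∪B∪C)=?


P(A∪B∪C) = P(A)+P(B)+P(C) - P(AB)-P(AC)-P(BC) + P(ABC)
= 19/45+16/45+19/45 - 1/9-1/5-1/5 + 4/45
= 7/9

7/9


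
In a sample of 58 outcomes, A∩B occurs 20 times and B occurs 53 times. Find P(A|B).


P(A|B) = P(A∩B)/P(B) = (20/58)/(53/58) = 20/53

20/53


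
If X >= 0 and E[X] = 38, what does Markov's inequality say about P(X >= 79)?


Markov: P(X >= a) <= E[X]/a
P(X >= 79) <= 38/79

38/79


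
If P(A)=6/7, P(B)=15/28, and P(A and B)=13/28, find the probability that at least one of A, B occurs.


P(A∪B) = P(A) + P(B) - P(A∩B)
= 6/7 + 15/28 - 13/28 = 13/14

13/14


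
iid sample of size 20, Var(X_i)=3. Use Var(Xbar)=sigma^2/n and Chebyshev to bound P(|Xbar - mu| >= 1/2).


Var(Xbar) = Var(X)/n = 3/20
Chebyshev: P(|Xbar-mu| >= 1/2) <= Var(Xbar)/(1/2)^2 = (3/20)/(1/4) = 3/5

3/5


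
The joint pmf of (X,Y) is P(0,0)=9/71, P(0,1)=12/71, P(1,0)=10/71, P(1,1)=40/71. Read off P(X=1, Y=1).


Read from table: P(X=1, Y=1) = 40/71

40/71


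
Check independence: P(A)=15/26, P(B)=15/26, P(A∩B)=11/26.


P(A)*P(B) = 15/26*15/26 = 225/676
P(A∩B) = 11/26 != 225/676, so not independent

No, A and B are not independent


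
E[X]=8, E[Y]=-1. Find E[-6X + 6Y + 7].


E[-6X + 6Y + 7] = -6*E[X] + 6*E[Y] + 7
= (-6)*(8) + (6)*(-1) + (7)
= -48 - 6 + 7 = -47

-47


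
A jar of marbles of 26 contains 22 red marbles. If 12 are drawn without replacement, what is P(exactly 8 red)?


P(X=8) = C(22,8)*C(4,4) / C(26,12)
= 319770*1 / 9657700
= 319770/9657700 = 99/2990

99/2990


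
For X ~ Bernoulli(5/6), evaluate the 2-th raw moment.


For Bernoulli: X in {0,1}
E[X^2] = 0^2*(1-5/6) + 1^2*5/6 = 5/6

5/6


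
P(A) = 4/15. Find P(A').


P(A') = 1 - P(A) = 1 - 4/15 = 11/15

11/15


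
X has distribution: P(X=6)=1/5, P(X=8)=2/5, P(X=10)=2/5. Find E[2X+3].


E[2X+3] = sum(g(x)*P(x))
= 15*1/5 + 19*2/5 + 23*2/5
= 99/5

99/5


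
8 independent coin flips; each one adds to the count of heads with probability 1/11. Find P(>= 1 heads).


P(at least one) = 1 - P(none)
P(none) = (1 - 1/11)^8 = (10/11)^8 = 100000000/214358881
P(at least one) = 1 - 100000000/214358881 = 114358881/214358881

114358881/214358881


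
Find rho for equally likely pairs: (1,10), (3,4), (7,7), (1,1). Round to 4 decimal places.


Cov(X,Y) = 1.5000, Var(X) = 6.0000, Var(Y) = 11.2500
rho = Cov/(sqrt(VarX)*sqrt(VarY)) = 0.1826

0.1826


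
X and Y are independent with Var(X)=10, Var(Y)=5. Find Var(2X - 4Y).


Independence => Cov(X,Y)=0
Var(2X - 4Y) = 2^2*Var(X) + (-4)^2*Var(Y)
= 4*10 + 16*5 = 120

120


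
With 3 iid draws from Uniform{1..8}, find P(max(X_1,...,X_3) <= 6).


P(max <= 6) = P(all X_i <= 6) = (P(X_1 <= 6))^3
= (6/8)^3 = (3/4)^3 = 27/64

27/64


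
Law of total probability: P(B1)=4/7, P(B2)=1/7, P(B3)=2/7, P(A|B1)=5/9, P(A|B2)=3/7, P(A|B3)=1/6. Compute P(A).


P(A) = P(A|B1)P(B1) + P(A|B2)P(B2) + P(A|B3)P(B3)
= 5/9*4/7 + 3/7*1/7 + 1/6*2/7
= 20/63 + 3/49 + 1/21 = 188/441

188/441


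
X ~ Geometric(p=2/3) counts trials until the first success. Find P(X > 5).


P(X > 5) = P(first 5 trials all fail) = (1-p)^5 = (1/3)^5 = 1/243

1/243


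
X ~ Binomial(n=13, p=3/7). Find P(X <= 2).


P(X<=2) = P(X=0) + P(X=1) + P(X=2)
= 67108864/96889010407 + 654311424/96889010407 + 2944401408/96889010407
= 3665821696/96889010407

3665821696/96889010407


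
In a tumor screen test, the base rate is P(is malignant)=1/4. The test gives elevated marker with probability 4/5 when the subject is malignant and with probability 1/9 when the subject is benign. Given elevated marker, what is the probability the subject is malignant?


P(A) = P(A|B)P(B) + P(A|B')P(B') = 4/5*1/4 + 1/9*3/4 = 17/60
P(B|A) = P(A|B)P(B)/P(A) = (1/5)/(17/60) = 12/17

12/17


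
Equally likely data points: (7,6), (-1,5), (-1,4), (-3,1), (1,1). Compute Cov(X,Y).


E[X]=3/5, E[Y]=17/5, E[XY]=31/5
Cov(X,Y) = E[XY] - E[X]E[Y] = 31/5 - 3/5*17/5 = 104/25

104/25


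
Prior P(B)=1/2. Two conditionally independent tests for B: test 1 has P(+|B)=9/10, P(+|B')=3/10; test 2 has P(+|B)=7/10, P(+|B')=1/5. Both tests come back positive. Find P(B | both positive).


After test 1: P(+) = 9/10*1/2 + 3/10*1/2 = 3/5
P(B|+) = (9/20)/(3/5) = 3/4
After test 2 (use post1 as new prior): P(+) = 7/10*3/4 + 1/5*1/4 = 23/40
P(B|+,+) = (21/40)/(23/40) = 21/23

21/23


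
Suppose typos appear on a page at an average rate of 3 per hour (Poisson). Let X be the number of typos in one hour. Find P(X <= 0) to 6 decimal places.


P(X<=0) = e^(-3)*3^0/0!
≈ 0.0497870684
≈ 0.049787

0.049787


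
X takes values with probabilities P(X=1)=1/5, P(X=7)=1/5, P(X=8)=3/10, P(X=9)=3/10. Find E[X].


E[X] = sum(x * P(x))
= 1*1/5 + 7*1/5 + 8*3/10 + 9*3/10
= 67/10

67/10


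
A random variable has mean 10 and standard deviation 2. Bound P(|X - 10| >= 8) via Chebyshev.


k = 8/2 = 4
Chebyshev: P(|X-mu| >= k*sigma) <= 1/k^2 = 1/4^2 = 1/16

1/16


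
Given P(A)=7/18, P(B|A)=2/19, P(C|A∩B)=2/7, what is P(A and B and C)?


P(A∩B∩C) = P(A) * P(B|A) * P(C|A∩B)
= 7/18 * 2/19 * 2/7
= 7/171 * 2/7 = 2/171

2/171


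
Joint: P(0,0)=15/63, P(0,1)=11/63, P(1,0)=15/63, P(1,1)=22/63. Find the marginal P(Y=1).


P(Y=1) = P(0,1)+P(1,1) = 11/63 + 22/63 = 33/63 = 11/21

11/21


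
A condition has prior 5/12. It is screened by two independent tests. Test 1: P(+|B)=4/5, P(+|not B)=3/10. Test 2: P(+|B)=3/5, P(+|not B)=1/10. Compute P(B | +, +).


After test 1: P(+) = 4/5*5/12 + 3/10*7/12 = 61/120
P(B|+) = (1/3)/(61/120) = 40/61
After test 2 (use post1 as new prior): P(+) = 3/5*40/61 + 1/10*21/61 = 261/610
P(B|+,+) = (24/61)/(261/610) = 80/87

80/87


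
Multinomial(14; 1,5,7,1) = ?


14! = 87178291200
Denominator: 1!=1 * 5!=120 * 7!=5040 * 1!=1
Coefficient = 87178291200 / 604800 = 144144

144144


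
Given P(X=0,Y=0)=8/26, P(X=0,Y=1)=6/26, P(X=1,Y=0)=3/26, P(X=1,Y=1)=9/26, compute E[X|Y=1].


P(Y=1) = 15/26
E[X|Y=1] = (0*6 + 1*9)/15 = 9/15 = 3/5

3/5


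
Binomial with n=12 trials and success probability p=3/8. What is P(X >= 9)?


P(X>=9) = P(X=9) + P(X=10) + P(X=11) + P(X=12)
= 135320625/17179869184 + 48715425/34359738368 + 2657205/17179869184 + 531441/68719476736
= 649873611/68719476736

649873611/68719476736


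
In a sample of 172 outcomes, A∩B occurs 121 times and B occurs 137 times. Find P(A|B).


P(A|B) = P(A∩B)/P(B) = (121/172)/(137/172) = 121/137

121/137


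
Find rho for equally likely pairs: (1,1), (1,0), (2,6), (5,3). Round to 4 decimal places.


Cov(X,Y) = 1.3750, Var(X) = 2.6875, Var(Y) = 5.2500
rho = Cov/(sqrt(VarX)*sqrt(VarY)) = 0.3661

0.3661


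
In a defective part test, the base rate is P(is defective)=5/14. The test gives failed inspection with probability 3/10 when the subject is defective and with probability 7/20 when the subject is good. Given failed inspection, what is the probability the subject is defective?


P(A) = P(A|B)P(B) + P(A|B')P(B') = 3/10*5/14 + 7/20*9/14 = 93/280
P(B|A) = P(A|B)P(B)/P(A) = (3/28)/(93/280) = 10/31

10/31


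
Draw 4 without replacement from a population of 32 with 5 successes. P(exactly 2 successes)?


P(X=2) = C(5,2)*C(27,2) / C(32,4)
= 10*351 / 35960
= 3510/35960 = 351/3596

351/3596


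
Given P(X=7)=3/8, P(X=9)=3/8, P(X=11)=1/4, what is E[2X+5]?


E[2X+5] = sum(g(x)*P(x))
= 19*3/8 + 23*3/8 + 27*1/4
= 45/2

45/2


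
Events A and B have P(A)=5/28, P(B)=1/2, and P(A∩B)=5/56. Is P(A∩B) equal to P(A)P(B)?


P(A)*P(B) = 5/28*1/2 = 5/56
P(A∩B) = 5/56, which equals P(A)P(B), so independent

Yes, A and B are independent


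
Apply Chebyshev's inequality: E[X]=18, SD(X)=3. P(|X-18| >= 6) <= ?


k = 6/3 = 2
Chebyshev: P(|X-mu| >= k*sigma) <= 1/k^2 = 1/2^2 = 1/4

1/4


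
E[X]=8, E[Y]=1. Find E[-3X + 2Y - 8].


E[-3X + 2Y - 8] = -3*E[X] + 2*E[Y] - 8
= (-3)*(8) + (2)*(1) + (-8)
= -24 + 2 - 8 = -30

-30


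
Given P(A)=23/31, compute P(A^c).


P(A') = 1 - P(A) = 1 - 23/31 = 8/31

8/31


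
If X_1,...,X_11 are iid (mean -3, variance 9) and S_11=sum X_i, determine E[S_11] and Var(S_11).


E[S_n] = n*mu = 11*-3 = -33
Var(S_n) = n*sigma^2 = 11*9 = 99

E[S_11]=-33, Var(S_11)=99


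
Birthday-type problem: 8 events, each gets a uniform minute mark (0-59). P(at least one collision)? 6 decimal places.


P(all different) = prod((60-i)/60 for i=0..7) = 0.614209
P(at least one match) = 1 - 0.614209 = 0.385791

0.385791


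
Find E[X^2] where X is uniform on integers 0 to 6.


E[X^2] = (1/7) * sum(x^2 for x=0..6)
= 91/7 = 13

13


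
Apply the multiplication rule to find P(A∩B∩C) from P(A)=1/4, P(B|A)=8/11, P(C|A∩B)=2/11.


P(A∩B∩C) = P(A) * P(B|A) * P(C|A∩B)
= 1/4 * 8/11 * 2/11
= 2/11 * 2/11 = 4/121

4/121


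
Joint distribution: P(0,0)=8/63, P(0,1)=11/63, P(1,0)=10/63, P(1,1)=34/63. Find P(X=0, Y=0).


Read from table: P(X=0, Y=0) = 8/63

8/63


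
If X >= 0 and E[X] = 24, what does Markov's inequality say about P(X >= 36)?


Markov: P(X >= a) <= E[X]/a
P(X >= 36) <= 24/36 = 2/3

2/3


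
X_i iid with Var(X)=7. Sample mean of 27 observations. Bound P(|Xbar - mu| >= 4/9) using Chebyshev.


Var(Xbar) = Var(X)/n = 7/27
Chebyshev: P(|Xbar-mu| >= 4/9) <= Var(Xbar)/(4/9)^2 = (7/27)/(16/81) = 21/16
Bound exceeds 1, so trivial bound: 1

1


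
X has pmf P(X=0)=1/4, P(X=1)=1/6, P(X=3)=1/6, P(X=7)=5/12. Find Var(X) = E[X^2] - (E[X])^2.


E[X] = 43/12, E[X^2] = 265/12
Var(X) = E[X^2] - (E[X])^2 = 265/12 - (43/12)^2 = 1331/144

1331/144


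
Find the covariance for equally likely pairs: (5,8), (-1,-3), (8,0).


E[X]=4, E[Y]=5/3, E[XY]=43/3
Cov(X,Y) = E[XY] - E[X]E[Y] = 43/3 - 4*5/3 = 23/3

23/3


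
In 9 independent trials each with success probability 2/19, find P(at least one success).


P(at least one) = 1 - P(none)
P(none) = (1 - 2/19)^9 = (17/19)^9 = 118587876497/322687697779
P(at least one) = 1 - 118587876497/322687697779 = 204099821282/322687697779

204099821282/322687697779


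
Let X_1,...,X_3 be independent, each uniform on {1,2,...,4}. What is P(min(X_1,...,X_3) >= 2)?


P(min >= 2) = P(all X_i >= 2) = (P(X_1 >= 2))^3
= (3/4)^3 = 27/64

27/64


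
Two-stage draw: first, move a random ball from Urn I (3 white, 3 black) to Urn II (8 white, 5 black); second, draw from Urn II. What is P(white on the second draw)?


P(transfer white) = 3/6 = 1/2; P(transfer black) = 1/2
If white transferred: Urn II has 9 white of 14, so P(white|white moved) = 9/14
If black transferred: Urn II has 8 white of 14, so P(white|black moved) = 4/7
By total probability: P(white) = 1/2*9/14 + 1/2*4/7 = 17/28

17/28


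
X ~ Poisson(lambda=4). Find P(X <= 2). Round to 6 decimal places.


P(X<=2) = e^(-4)*4^0/0! + e^(-4)*4^1/1! + e^(-4)*4^2/2!
≈ 0.0183156389 + 0.0732625556 + 0.1465251111
= 0.2381033056
≈ 0.238103

0.238103


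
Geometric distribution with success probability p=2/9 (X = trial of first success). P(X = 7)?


P(X=7) = (1-p)^6 * p = (7/9)^6 * 2/9
= 117649/531441 * 2/9 = 235298/4782969

235298/4782969


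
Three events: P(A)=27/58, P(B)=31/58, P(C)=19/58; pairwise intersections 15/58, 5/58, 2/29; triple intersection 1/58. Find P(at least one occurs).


P(A∪B∪C) = P(A)+P(B)+P(C) - P(AB)-P(AC)-P(BC) + P(ABC)
= 27/58+31/58+19/58 - 15/58-5/58-2/29 + 1/58
= 27/29

27/29


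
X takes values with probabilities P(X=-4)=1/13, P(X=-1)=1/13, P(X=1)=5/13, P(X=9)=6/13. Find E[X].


E[X] = sum(x * P(x))
= -4*1/13 - 1*1/13 + 1*5/13 + 9*6/13
= 54/13

54/13


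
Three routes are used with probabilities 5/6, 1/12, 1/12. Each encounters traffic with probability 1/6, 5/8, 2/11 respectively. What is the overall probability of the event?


P(A) = P(A|B1)P(B1) + P(A|B2)P(B2) + P(A|B3)P(B3)
= 1/6*5/6 + 5/8*1/12 + 2/11*1/12
= 5/36 + 5/96 + 1/66 = 653/3168

653/3168


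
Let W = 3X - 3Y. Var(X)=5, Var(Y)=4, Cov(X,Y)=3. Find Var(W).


Var(3X - 3Y) = 3^2*Var(X) + (-3)^2*Var(Y) + 2*3*(-3)*Cov(X,Y)
= 9*5 + 9*4 - 18*3
= 45 + 36 - 54 = 27

27


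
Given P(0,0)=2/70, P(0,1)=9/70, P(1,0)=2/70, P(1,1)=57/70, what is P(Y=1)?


P(Y=1) = P(0,1)+P(1,1) = 9/70 + 57/70 = 66/70 = 33/35

33/35


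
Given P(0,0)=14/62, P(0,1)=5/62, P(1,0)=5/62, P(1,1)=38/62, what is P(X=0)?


P(X=0) = P(0,0)+P(0,1) = 14/62 + 5/62 = 19/62

19/62


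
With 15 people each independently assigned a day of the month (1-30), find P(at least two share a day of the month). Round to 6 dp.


P(all different) = prod((30-i)/30 for i=0..14) = 0.014136
P(at least one match) = 1 - 0.014136 = 0.985864

0.985864


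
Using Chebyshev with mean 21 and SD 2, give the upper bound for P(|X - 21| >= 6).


k = 6/2 = 3
Chebyshev: P(|X-mu| >= k*sigma) <= 1/k^2 = 1/3^2 = 1/9

1/9


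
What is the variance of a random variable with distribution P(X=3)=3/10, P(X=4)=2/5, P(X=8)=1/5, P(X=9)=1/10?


E[X] = 5, E[X^2] = 30
Var(X) = E[X^2] - (E[X])^2 = 30 - (5)^2 = 5

5


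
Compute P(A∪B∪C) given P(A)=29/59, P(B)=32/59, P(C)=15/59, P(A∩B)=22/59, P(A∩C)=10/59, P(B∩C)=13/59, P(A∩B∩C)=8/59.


P(A∪B∪C) = P(A)+P(B)+P(C) - P(AB)-P(AC)-P(BC) + P(ABC)
= 29/59+32/59+15/59 - 22/59-10/59-13/59 + 8/59
= 39/59

39/59


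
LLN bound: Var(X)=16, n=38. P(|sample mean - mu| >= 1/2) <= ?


Var(Xbar) = Var(X)/n = 16/38
Chebyshev: P(|Xbar-mu| >= 1/2) <= Var(Xbar)/(1/2)^2 = (8/19)/(1/4) = 32/19
Bound exceeds 1, so trivial bound: 1

1


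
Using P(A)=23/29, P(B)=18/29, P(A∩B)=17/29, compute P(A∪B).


P(A∪B) = P(A) + P(B) - P(A∩B)
= 23/29 + 18/29 - 17/29 = 24/29

24/29


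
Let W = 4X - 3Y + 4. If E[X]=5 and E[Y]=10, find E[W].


E[4X - 3Y + 4] = 4*E[X] - 3*E[Y] + 4
= (4)*(5) + (-3)*(10) + (4)
= 20 - 30 + 4 = -6

-6


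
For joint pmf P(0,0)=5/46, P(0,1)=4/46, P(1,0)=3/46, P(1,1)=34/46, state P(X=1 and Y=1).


Read from table: P(X=1, Y=1) = 34/46 = 17/23

17/23


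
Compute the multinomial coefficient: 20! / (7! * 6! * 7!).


20! = 2432902008176640000
Denominator: 7!=5040 * 6!=720 * 7!=5040
Coefficient = 2432902008176640000 / 18289152000 = 133024320

133024320


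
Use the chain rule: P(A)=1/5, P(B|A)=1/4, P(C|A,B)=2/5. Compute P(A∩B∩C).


P(A∩B∩C) = P(A) * P(B|A) * P(C|A∩B)
= 1/5 * 1/4 * 2/5
= 1/20 * 2/5 = 1/50

1/50


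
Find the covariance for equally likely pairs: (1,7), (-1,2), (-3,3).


E[X]=-1, E[Y]=4, E[XY]=-4/3
Cov(X,Y) = E[XY] - E[X]E[Y] = -4/3 + 1*4 = 8/3

8/3


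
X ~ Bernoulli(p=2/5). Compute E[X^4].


For Bernoulli: X in {0,1}
E[X^4] = 0^4*(1-2/5) + 1^4*2/5 = 2/5

2/5


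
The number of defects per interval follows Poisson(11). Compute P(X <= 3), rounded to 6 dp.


P(X<=3) = e^(-11)*11^0/0! + e^(-11)*11^1/1! + e^(-11)*11^2/2! + e^(-11)*11^3/3!
≈ 0.0000167017 + 0.0001837187 + 0.0010104529 + 0.0037049940
= 0.0049158673
≈ 0.004916

0.004916


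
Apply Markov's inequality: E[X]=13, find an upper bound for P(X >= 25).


Markov: P(X >= a) <= E[X]/a
P(X >= 25) <= 13/25

13/25


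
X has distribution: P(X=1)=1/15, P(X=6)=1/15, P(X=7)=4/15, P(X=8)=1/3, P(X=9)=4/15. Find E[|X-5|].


E[|X-5|] = sum(g(x)*P(x))
= 4*1/15 + 1*1/15 + 2*4/15 + 3*1/3 + 4*4/15
= 44/15

44/15


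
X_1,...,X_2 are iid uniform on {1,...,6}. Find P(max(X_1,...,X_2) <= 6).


P(max <= 6) = P(all X_i <= 6) = (P(X_1 <= 6))^2
= (6/6)^2 = 1^2 = 1

1


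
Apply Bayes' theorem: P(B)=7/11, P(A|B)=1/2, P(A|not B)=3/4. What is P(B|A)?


P(A) = P(A|B)P(B) + P(A|B')P(B') = 1/2*7/11 + 3/4*4/11 = 13/22
P(B|A) = P(A|B)P(B)/P(A) = (7/22)/(13/22) = 7/13

7/13


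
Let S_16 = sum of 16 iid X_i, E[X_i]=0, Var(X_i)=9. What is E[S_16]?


E[S_n] = n*E[X_1] = 16*0 = 0

0


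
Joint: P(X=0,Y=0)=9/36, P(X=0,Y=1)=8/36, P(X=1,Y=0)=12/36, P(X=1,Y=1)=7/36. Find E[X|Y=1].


P(Y=1) = 15/36
E[X|Y=1] = (0*8 + 1*7)/15 = 7/15

7/15


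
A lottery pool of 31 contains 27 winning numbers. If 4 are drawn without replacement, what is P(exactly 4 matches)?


P(X=4) = C(27,4)*C(4,0) / C(31,4)
= 17550*1 / 31465
= 17550/31465 = 3510/6293

3510/6293


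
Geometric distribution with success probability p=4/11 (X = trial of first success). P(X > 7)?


P(X > 7) = P(first 7 trials all fail) = (1-p)^7 = (7/11)^7 = 823543/19487171

823543/19487171


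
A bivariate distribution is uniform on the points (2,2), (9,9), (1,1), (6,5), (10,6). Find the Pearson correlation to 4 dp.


Cov(X,Y) = 9.4400, Var(X) = 13.0400, Var(Y) = 8.2400
rho = Cov/(sqrt(VarX)*sqrt(VarY)) = 0.9107

0.9107


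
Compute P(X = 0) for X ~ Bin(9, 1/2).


P(X=0) = C(9,0) * p^0 * (1-p)^9
= 1 * 1 * 1/512
= 1/512

1/512


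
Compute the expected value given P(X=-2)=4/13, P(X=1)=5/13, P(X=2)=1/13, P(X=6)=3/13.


E[X] = sum(x * P(x))
= -2*4/13 + 1*5/13 + 2*1/13 + 6*3/13
= 17/13

17/13


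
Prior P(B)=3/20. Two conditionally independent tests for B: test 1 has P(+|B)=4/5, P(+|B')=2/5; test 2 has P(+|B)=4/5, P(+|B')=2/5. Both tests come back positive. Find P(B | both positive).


After test 1: P(+) = 4/5*3/20 + 2/5*17/20 = 23/50
P(B|+) = (3/25)/(23/50) = 6/23
After test 2 (use post1 as new prior): P(+) = 4/5*6/23 + 2/5*17/23 = 58/115
P(B|+,+) = (24/115)/(58/115) = 12/29

12/29


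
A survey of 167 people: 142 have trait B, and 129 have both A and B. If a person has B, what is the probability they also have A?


P(A|B) = P(A∩B)/P(B) = (129/167)/(142/167) = 129/142

129/142


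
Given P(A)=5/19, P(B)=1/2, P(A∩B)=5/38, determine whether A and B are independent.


P(A)*P(B) = 5/19*1/2 = 5/38
P(A∩B) = 5/38, which equals P(A)P(B), so independent

Yes, A and B are independent


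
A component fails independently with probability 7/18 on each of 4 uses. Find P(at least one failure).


P(at least one) = 1 - P(none)
P(none) = (1 - 7/18)^4 = (11/18)^4 = 14641/104976
P(at least one) = 1 - 14641/104976 = 90335/104976

90335/104976


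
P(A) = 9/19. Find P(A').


P(A') = 1 - P(A) = 1 - 9/19 = 10/19

10/19


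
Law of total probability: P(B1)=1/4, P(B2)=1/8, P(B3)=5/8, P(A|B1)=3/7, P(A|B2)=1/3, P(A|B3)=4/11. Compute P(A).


P(A) = P(A|B1)P(B1) + P(A|B2)P(B2) + P(A|B3)P(B3)
= 3/7*1/4 + 1/3*1/8 + 4/11*5/8
= 3/28 + 1/24 + 5/22 = 695/1848

695/1848


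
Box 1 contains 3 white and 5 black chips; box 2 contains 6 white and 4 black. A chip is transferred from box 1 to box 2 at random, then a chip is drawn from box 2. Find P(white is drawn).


P(transfer white) = 3/8; P(transfer black) = 5/8
If white transferred: Urn II has 7 white of 11, so P(white|white moved) = 7/11
If black transferred: Urn II has 6 white of 11, so P(white|black moved) = 6/11
By total probability: P(white) = 3/8*7/11 + 5/8*6/11 = 51/88

51/88


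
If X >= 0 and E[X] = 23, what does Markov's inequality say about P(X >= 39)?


Markov: P(X >= a) <= E[X]/a
P(X >= 39) <= 23/39

23/39


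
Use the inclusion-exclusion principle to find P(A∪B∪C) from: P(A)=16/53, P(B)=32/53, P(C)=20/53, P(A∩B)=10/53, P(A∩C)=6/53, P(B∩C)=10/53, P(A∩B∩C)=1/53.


P(A∪B∪C) = P(A)+P(B)+P(C) - P(AB)-P(AC)-P(BC) + P(ABC)
= 16/53+32/53+20/53 - 10/53-6/53-10/53 + 1/53
= 43/53

43/53


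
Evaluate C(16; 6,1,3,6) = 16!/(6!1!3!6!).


16! = 20922789888000
Denominator: 6!=720 * 1!=1 * 3!=6 * 6!=720
Coefficient = 20922789888000 / 3110400 = 6726720

6726720


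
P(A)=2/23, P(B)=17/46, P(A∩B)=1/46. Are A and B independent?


P(A)*P(B) = 2/23*17/46 = 17/529
P(A∩B) = 1/46 != 17/529, so not independent

No, A and B are not independent


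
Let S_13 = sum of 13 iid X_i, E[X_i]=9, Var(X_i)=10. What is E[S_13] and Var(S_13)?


E[S_n] = n*mu = 13*9 = 117
Var(S_n) = n*sigma^2 = 13*10 = 130

E[S_13]=117, Var(S_13)=130


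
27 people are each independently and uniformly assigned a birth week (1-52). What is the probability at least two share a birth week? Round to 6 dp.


P(all different) = prod((52-i)/52 for i=0..26) = 0.000242
P(at least one match) = 1 - 0.000242 = 0.999758

0.999758


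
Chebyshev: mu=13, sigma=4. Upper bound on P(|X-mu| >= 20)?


k = 20/4 = 5
Chebyshev: P(|X-mu| >= k*sigma) <= 1/k^2 = 1/5^2 = 1/25

1/25


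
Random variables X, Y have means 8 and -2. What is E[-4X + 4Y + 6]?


E[-4X + 4Y + 6] = -4*E[X] + 4*E[Y] + 6
= (-4)*(8) + (4)*(-2) + (6)
= -32 - 8 + 6 = -34

-34


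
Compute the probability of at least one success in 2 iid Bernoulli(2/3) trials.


P(at least one) = 1 - P(none)
P(none) = (1 - 2/3)^2 = (1/3)^2 = 1/9
P(at least one) = 1 - 1/9 = 8/9

8/9


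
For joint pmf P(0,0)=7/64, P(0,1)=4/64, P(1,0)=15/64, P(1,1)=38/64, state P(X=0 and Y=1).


Read from table: P(X=0, Y=1) = 4/64 = 1/16

1/16


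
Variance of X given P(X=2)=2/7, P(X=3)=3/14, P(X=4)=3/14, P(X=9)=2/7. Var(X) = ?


E[X] = 65/14, E[X^2] = 415/14
Var(X) = E[X^2] - (E[X])^2 = 415/14 - (65/14)^2 = 1585/196

1585/196


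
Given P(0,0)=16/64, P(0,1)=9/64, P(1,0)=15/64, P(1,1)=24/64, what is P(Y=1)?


P(Y=1) = P(0,1)+P(1,1) = 9/64 + 24/64 = 33/64

33/64


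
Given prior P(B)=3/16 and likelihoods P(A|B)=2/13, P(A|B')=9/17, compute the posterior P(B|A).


P(A) = P(A|B)P(B) + P(A|B')P(B') = 2/13*3/16 + 9/17*13/16 = 1623/3536
P(B|A) = P(A|B)P(B)/P(A) = (3/104)/(1623/3536) = 34/541

34/541


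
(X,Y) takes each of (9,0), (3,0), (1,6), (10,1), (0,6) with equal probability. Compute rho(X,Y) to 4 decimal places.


Cov(X,Y) = -8.7600, Var(X) = 17.0400, Var(Y) = 7.8400
rho = Cov/(sqrt(VarX)*sqrt(VarY)) = -0.7579

-0.7579


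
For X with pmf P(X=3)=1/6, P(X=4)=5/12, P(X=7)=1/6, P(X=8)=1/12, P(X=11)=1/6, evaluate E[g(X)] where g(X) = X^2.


E[X^2] = sum(g(x)*P(x))
= 9*1/6 + 16*5/12 + 49*1/6 + 64*1/12 + 121*1/6
= 251/6

251/6


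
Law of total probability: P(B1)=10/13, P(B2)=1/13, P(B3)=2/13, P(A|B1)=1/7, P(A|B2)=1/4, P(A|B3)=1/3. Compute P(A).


P(A) = P(A|B1)P(B1) + P(A|B2)P(B2) + P(A|B3)P(B3)
= 1/7*10/13 + 1/4*1/13 + 1/3*2/13
= 10/91 + 1/52 + 2/39 = 197/1092

197/1092


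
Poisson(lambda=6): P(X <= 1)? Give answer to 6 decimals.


P(X<=1) = e^(-6)*6^0/0! + e^(-6)*6^1/1!
≈ 0.0024787522 + 0.0148725131
= 0.0173512653
≈ 0.017351

0.017351


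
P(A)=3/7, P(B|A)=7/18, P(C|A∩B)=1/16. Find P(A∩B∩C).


P(A∩B∩C) = P(A) * P(B|A) * P(C|A∩B)
= 3/7 * 7/18 * 1/16
= 1/6 * 1/16 = 1/96

1/96


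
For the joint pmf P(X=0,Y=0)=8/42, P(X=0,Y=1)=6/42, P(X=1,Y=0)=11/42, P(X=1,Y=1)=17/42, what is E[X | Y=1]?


P(Y=1) = 23/42
E[X|Y=1] = (0*6 + 1*17)/23 = 17/23

17/23


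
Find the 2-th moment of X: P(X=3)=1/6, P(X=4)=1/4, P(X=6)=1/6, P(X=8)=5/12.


E[X^2] = sum(x^2 * P(x))
= 9*1/6 + 16*1/4 + 36*1/6 + 64*5/12
= 229/6

229/6


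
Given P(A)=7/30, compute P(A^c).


P(A') = 1 - P(A) = 1 - 7/30 = 23/30

23/30


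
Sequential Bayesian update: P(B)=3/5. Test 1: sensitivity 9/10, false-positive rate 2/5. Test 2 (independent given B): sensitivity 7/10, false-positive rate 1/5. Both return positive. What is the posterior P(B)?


After test 1: P(+) = 9/10*3/5 + 2/5*2/5 = 7/10
P(B|+) = (27/50)/(7/10) = 27/35
After test 2 (use post1 as new prior): P(+) = 7/10*27/35 + 1/5*8/35 = 41/70
P(B|+,+) = (27/50)/(41/70) = 189/205

189/205


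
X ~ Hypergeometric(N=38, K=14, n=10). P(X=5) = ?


P(X=5) = C(14,5)*C(24,5) / C(38,10)
= 2002*42504 / 472733756
= 85093008/472733756 = 1933932/10743949

1933932/10743949


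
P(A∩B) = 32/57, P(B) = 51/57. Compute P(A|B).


P(A|B) = P(A∩B)/P(B) = (32/57)/(51/57) = 32/51

32/51


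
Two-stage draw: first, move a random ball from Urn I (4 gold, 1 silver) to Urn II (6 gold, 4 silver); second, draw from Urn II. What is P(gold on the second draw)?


P(transfer gold) = 4/5; P(transfer silver) = 1/5
If gold transferred: Urn II has 7 gold of 11, so P(gold|gold moved) = 7/11
If silver transferred: Urn II has 6 gold of 11, so P(gold|silver moved) = 6/11
By total probability: P(gold) = 4/5*7/11 + 1/5*6/11 = 34/55

34/55


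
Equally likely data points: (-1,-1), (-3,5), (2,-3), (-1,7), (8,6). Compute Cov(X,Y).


E[X]=1, E[Y]=14/5, E[XY]=21/5
Cov(X,Y) = E[XY] - E[X]E[Y] = 21/5 - 1*14/5 = 7/5

7/5


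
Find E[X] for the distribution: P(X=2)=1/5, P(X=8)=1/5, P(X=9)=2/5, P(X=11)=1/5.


E[X] = sum(x * P(x))
= 2*1/5 + 8*1/5 + 9*2/5 + 11*1/5
= 39/5

39/5


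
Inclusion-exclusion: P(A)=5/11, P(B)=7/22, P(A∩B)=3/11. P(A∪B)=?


P(A∪B) = P(A) + P(B) - P(A∩B)
= 5/11 + 7/22 - 3/11 = 1/2

1/2


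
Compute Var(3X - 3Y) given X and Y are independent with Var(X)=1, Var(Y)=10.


Independence => Cov(X,Y)=0
Var(3X - 3Y) = 3^2*Var(X) + (-3)^2*Var(Y)
= 9*1 + 9*10 = 99

99


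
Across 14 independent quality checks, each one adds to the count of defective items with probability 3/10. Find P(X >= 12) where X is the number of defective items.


P(X>=12) = P(X=12) + P(X=13) + P(X=14)
= 2369695419/100000000000000 + 78121827/50000000000000 + 4782969/100000000000000
= 1265361021/50000000000000

1265361021/50000000000000


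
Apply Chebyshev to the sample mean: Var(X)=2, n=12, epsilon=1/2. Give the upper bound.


Var(Xbar) = Var(X)/n = 2/12
Chebyshev: P(|Xbar-mu| >= 1/2) <= Var(Xbar)/(1/2)^2 = (1/6)/(1/4) = 2/3

2/3


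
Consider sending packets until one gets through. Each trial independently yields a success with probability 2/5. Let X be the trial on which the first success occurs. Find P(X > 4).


P(X > 4) = P(first 4 trials all fail) = (1-p)^4 = (3/5)^4 = 81/625

81/625


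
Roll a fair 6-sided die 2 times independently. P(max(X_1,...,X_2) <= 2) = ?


P(max <= 2) = P(all X_i <= 2) = (P(X_1 <= 2))^2
= (2/6)^2 = (1/3)^2 = 1/9

1/9


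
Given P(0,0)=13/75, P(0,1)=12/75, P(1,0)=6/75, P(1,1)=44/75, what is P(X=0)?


P(X=0) = P(0,0)+P(0,1) = 13/75 + 12/75 = 25/75 = 1/3

1/3


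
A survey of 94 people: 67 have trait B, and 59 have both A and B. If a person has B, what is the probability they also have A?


P(A|B) = P(A∩B)/P(B) = (59/94)/(67/94) = 59/67

59/67


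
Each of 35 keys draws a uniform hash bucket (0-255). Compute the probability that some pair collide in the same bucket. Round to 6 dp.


P(all different) = prod((256-i)/256 for i=0..34) = 0.087485
P(at least one match) = 1 - 0.087485 = 0.912515

0.912515


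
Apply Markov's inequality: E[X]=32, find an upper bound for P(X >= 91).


Markov: P(X >= a) <= E[X]/a
P(X >= 91) <= 32/91

32/91


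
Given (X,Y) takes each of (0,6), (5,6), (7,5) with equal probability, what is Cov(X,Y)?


E[X]=4, E[Y]=17/3, E[XY]=65/3
Cov(X,Y) = E[XY] - E[X]E[Y] = 65/3 - 4*17/3 = -1

-1


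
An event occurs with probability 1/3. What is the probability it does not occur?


P(A') = 1 - P(A) = 1 - 1/3 = 2/3

2/3


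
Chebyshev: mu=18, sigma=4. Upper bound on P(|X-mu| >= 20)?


k = 20/4 = 5
Chebyshev: P(|X-mu| >= k*sigma) <= 1/k^2 = 1/5^2 = 1/25

1/25


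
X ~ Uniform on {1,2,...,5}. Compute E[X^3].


E[X^3] = (1/5) * sum(x^3 for x=1..5)
= 225/5 = 45

45


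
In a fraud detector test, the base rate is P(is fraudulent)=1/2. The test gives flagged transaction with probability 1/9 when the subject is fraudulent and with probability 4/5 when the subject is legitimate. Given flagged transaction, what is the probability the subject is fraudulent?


P(A) = P(A|B)P(B) + P(A|B')P(B') = 1/9*1/2 + 4/5*1/2 = 41/90
P(B|A) = P(A|B)P(B)/P(A) = (1/18)/(41/90) = 5/41

5/41


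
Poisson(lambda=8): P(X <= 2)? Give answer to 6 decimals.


P(X<=2) = e^(-8)*8^0/0! + e^(-8)*8^1/1! + e^(-8)*8^2/2!
≈ 0.0003354626 + 0.0026837010 + 0.0107348041
= 0.0137539677
≈ 0.013754

0.013754


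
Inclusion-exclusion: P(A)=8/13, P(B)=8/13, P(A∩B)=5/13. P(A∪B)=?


P(A∪B) = P(A) + P(B) - P(A∩B)
= 8/13 + 8/13 - 5/13 = 11/13

11/13


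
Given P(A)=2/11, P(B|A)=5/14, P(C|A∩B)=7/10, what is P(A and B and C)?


P(A∩B∩C) = P(A) * P(B|A) * P(C|A∩B)
= 2/11 * 5/14 * 7/10
= 5/77 * 7/10 = 1/22

1/22


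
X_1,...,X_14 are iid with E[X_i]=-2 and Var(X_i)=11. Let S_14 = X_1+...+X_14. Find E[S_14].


E[S_n] = n*E[X_1] = 14*-2 = -28

-28


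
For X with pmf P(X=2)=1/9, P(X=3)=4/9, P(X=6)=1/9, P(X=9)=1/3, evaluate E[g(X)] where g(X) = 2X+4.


E[2X+4] = sum(g(x)*P(x))
= 8*1/9 + 10*4/9 + 16*1/9 + 22*1/3
= 130/9

130/9


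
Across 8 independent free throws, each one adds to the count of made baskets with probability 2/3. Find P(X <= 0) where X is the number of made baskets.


P(X<=0) = P(X=0)
= 1/6561
= 1/6561

1/6561


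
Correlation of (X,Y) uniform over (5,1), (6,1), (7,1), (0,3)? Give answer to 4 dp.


Cov(X,Y) = -2.2500, Var(X) = 7.2500, Var(Y) = 0.7500
rho = Cov/(sqrt(VarX)*sqrt(VarY)) = -0.9649

-0.9649


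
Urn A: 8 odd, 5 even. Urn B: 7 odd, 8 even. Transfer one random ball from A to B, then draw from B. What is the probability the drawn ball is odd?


P(transfer odd) = 8/13; P(transfer even) = 5/13
If odd transferred: Urn II has 8 odd of 16, so P(odd|odd moved) = 1/2
If even transferred: Urn II has 7 odd of 16, so P(odd|even moved) = 7/16
By total probability: P(odd) = 8/13*1/2 + 5/13*7/16 = 99/208

99/208


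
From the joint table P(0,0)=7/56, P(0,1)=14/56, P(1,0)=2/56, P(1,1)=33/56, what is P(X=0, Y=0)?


Read from table: P(X=0, Y=0) = 7/56 = 1/8

1/8


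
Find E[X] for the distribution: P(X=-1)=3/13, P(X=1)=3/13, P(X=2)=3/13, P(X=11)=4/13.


E[X] = sum(x * P(x))
= -1*3/13 + 1*3/13 + 2*3/13 + 11*4/13
= 50/13

50/13


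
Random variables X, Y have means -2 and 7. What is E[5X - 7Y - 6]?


E[5X - 7Y - 6] = 5*E[X] - 7*E[Y] - 6
= (5)*(-2) + (-7)*(7) + (-6)
= -10 - 49 - 6 = -65

-65


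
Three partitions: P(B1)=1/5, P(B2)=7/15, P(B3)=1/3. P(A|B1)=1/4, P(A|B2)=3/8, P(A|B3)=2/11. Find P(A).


P(A) = P(A|B1)P(B1) + P(A|B2)P(B2) + P(A|B3)P(B3)
= 1/4*1/5 + 3/8*7/15 + 2/11*1/3
= 1/20 + 7/40 + 2/33 = 377/1320

377/1320


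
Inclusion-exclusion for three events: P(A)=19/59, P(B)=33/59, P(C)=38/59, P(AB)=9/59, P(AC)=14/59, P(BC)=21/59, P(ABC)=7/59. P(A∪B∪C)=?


P(A∪B∪C) = P(A)+P(B)+P(C) - P(AB)-P(AC)-P(BC) + P(ABC)
= 19/59+33/59+38/59 - 9/59-14/59-21/59 + 7/59
= 53/59

53/59


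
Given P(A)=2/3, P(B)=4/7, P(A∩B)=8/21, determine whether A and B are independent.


P(A)*P(B) = 2/3*4/7 = 8/21
P(A∩B) = 8/21, which equals P(A)P(B), so independent

Yes, A and B are independent


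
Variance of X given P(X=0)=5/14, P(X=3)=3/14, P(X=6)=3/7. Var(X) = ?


E[X] = 45/14, E[X^2] = 243/14
Var(X) = E[X^2] - (E[X])^2 = 243/14 - (45/14)^2 = 1377/196

1377/196


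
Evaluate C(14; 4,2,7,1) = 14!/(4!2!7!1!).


14! = 87178291200
Denominator: 4!=24 * 2!=2 * 7!=5040 * 1!=1
Coefficient = 87178291200 / 241920 = 360360

360360


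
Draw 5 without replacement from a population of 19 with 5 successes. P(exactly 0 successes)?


P(X=0) = C(5,0)*C(14,5) / C(19,5)
= 1*2002 / 11628
= 2002/11628 = 1001/5814

1001/5814


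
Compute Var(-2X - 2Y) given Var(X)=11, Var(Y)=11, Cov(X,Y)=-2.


Var(-2X - 2Y) = (-2)^2*Var(X) + (-2)^2*Var(Y) + 2*(-2)*(-2)*Cov(X,Y)
= 4*11 + 4*11 + 8*(-2)
= 44 + 44 - 16 = 72

72


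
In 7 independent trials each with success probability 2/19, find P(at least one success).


P(at least one) = 1 - P(none)
P(none) = (1 - 2/19)^7 = (17/19)^7 = 410338673/893871739
P(at least one) = 1 - 410338673/893871739 = 483533066/893871739

483533066/893871739


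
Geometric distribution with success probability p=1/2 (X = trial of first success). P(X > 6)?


P(X > 6) = P(first 6 trials all fail) = (1-p)^6 = (1/2)^6 = 1/64

1/64


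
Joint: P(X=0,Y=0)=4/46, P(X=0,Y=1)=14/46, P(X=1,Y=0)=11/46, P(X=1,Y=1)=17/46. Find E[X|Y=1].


P(Y=1) = 31/46
E[X|Y=1] = (0*14 + 1*17)/31 = 17/31

17/31


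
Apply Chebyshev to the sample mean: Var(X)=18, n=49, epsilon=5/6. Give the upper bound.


Var(Xbar) = Var(X)/n = 18/49
Chebyshev: P(|Xbar-mu| >= 5/6) <= Var(Xbar)/(5/6)^2 = (18/49)/(25/36) = 648/1225

648/1225


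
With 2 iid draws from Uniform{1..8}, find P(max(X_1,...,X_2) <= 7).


P(max <= 7) = P(all X_i <= 7) = (P(X_1 <= 7))^2
= (7/8)^2 = 49/64

49/64


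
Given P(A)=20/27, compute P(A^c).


P(A') = 1 - P(A) = 1 - 20/27 = 7/27

7/27


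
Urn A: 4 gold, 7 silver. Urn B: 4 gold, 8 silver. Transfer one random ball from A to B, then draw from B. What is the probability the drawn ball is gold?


P(transfer gold) = 4/11; P(transfer silver) = 7/11
If gold transferred: Urn II has 5 gold of 13, so P(gold|gold moved) = 5/13
If silver transferred: Urn II has 4 gold of 13, so P(gold|silver moved) = 4/13
By total probability: P(gold) = 4/11*5/13 + 7/11*4/13 = 48/143

48/143


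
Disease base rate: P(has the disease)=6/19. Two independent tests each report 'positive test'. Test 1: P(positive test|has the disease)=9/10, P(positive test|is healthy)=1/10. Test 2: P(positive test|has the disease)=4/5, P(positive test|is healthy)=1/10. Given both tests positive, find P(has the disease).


After test 1: P(+) = 9/10*6/19 + 1/10*13/19 = 67/190
P(B|+) = (27/95)/(67/190) = 54/67
After test 2 (use post1 as new prior): P(+) = 4/5*54/67 + 1/10*13/67 = 89/134
P(B|+,+) = (216/335)/(89/134) = 432/445

432/445


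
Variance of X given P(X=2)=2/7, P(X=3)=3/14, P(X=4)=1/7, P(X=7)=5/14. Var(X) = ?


E[X] = 30/7, E[X^2] = 160/7
Var(X) = E[X^2] - (E[X])^2 = 160/7 - (30/7)^2 = 220/49

220/49


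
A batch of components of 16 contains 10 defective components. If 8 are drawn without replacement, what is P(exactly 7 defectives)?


P(X=7) = C(10,7)*C(6,1) / C(16,8)
= 120*6 / 12870
= 720/12870 = 8/143

8/143


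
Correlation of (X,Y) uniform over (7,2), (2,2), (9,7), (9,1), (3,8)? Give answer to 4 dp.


Cov(X,Y) = -1.2000, Var(X) = 8.8000, Var(Y) = 8.4000
rho = Cov/(sqrt(VarX)*sqrt(VarY)) = -0.1396

-0.1396


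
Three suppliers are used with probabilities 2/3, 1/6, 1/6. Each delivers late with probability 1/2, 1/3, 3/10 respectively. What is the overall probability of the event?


P(A) = P(A|B1)P(B1) + P(A|B2)P(B2) + P(A|B3)P(B3)
= 1/2*2/3 + 1/3*1/6 + 3/10*1/6
= 1/3 + 1/18 + 1/20 = 79/180

79/180


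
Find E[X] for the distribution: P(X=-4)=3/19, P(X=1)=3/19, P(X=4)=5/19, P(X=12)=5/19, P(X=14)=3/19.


E[X] = sum(x * P(x))
= -4*3/19 + 1*3/19 + 4*5/19 + 12*5/19 + 14*3/19
= 113/19

113/19


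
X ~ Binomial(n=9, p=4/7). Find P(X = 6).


P(X=6) = C(9,6) * p^6 * (1-p)^3
= 84 * 4096/117649 * 27/343
= 1327104/5764801

1327104/5764801


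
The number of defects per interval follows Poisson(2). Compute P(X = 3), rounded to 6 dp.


P(X=3) = e^(-2) * 2^3 / 3!
≈ 0.1353352832 * 8 / 6
≈ 0.180447

0.180447


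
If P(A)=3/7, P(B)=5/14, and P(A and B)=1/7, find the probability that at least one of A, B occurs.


P(A∪B) = P(A) + P(B) - P(A∩B)
= 3/7 + 5/14 - 1/7 = 9/14

9/14


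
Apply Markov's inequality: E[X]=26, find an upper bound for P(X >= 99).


Markov: P(X >= a) <= E[X]/a
P(X >= 99) <= 26/99

26/99


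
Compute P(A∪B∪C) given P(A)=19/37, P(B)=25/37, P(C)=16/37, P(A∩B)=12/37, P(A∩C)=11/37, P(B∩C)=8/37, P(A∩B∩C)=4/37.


P(A∪B∪C) = P(A)+P(B)+P(C) - P(AB)-P(AC)-P(BC) + P(ABC)
= 19/37+25/37+16/37 - 12/37-11/37-8/37 + 4/37
= 33/37

33/37


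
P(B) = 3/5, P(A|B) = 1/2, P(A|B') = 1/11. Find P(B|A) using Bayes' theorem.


P(A) = P(A|B)P(B) + P(A|B')P(B') = 1/2*3/5 + 1/11*2/5 = 37/110
P(B|A) = P(A|B)P(B)/P(A) = (3/10)/(37/110) = 33/37

33/37


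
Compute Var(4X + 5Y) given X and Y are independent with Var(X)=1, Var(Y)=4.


Independence => Cov(X,Y)=0
Var(4X + 5Y) = 4^2*Var(X) + 5^2*Var(Y)
= 16*1 + 25*4 = 116

116


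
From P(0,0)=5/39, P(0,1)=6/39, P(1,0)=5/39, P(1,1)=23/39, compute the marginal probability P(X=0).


P(X=0) = P(0,0)+P(0,1) = 5/39 + 6/39 = 11/39

11/39


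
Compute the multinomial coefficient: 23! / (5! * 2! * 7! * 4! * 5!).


23! = 25852016738884976640000
Denominator: 5!=120 * 2!=2 * 7!=5040 * 4!=24 * 5!=120
Coefficient = 25852016738884976640000 / 3483648000 = 7420961227680

7420961227680


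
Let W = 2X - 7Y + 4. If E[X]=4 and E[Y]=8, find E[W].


E[2X - 7Y + 4] = 2*E[X] - 7*E[Y] + 4
= (2)*(4) + (-7)*(8) + (4)
= 8 - 56 + 4 = -44

-44


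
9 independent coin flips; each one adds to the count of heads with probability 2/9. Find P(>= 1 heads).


P(at least one) = 1 - P(none)
P(none) = (1 - 2/9)^9 = (7/9)^9 = 40353607/387420489
P(at least one) = 1 - 40353607/387420489 = 347066882/387420489

347066882/387420489


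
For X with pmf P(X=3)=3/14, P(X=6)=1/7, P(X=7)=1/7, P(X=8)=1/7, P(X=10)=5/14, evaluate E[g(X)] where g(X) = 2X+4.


E[2X+4] = sum(g(x)*P(x))
= 10*3/14 + 16*1/7 + 18*1/7 + 20*1/7 + 24*5/14
= 129/7

129/7


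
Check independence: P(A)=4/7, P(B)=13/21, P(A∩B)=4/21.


P(A)*P(B) = 4/7*13/21 = 52/147
P(A∩B) = 4/21 != 52/147, so not independent

No, A and B are not independent


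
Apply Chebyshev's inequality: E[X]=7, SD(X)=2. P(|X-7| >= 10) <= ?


k = 10/2 = 5
Chebyshev: P(|X-mu| >= k*sigma) <= 1/k^2 = 1/5^2 = 1/25

1/25


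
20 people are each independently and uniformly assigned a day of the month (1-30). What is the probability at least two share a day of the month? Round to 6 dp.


P(all different) = prod((30-i)/30 for i=0..19) = 0.000210
P(at least one match) = 1 - 0.000210 = 0.999790

0.999790


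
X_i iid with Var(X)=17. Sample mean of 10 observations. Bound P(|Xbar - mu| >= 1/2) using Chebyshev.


Var(Xbar) = Var(X)/n = 17/10
Chebyshev: P(|Xbar-mu| >= 1/2) <= Var(Xbar)/(1/2)^2 = (17/10)/(1/4) = 34/5
Bound exceeds 1, so trivial bound: 1

1
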